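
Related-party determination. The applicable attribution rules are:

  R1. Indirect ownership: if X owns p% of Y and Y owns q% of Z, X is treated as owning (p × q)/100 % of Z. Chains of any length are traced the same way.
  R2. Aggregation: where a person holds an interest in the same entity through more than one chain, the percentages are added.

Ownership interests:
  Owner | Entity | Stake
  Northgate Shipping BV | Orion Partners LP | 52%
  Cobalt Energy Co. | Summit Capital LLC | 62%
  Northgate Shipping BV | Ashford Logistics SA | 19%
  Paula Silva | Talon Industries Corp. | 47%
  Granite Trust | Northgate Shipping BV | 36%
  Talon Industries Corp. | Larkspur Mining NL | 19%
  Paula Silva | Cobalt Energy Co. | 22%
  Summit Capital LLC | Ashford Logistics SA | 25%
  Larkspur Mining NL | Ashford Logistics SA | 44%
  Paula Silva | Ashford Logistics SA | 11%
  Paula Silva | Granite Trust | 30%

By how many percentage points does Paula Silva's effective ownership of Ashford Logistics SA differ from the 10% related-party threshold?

10.3912

Chain via Granite Trust → Northgate Shipping BV (R1): 30% × 36% × 19% = 2.052% of Ashford Logistics SA.
Chain via Cobalt Energy Co. → Summit Capital LLC (R1): 22% × 62% × 25% = 3.41% of Ashford Logistics SA.
Chain via Talon Industries Corp. → Larkspur Mining NL (R1): 47% × 19% × 44% = 3.9292% of Ashford Logistics SA.
Direct interest in Ashford Logistics SA: 11%.
Aggregating (R2): 2.052% + 3.41% + 3.9292% + 11% = 20.3912%.
20.3912% exceeds the 10% threshold by 10.3912 percentage points.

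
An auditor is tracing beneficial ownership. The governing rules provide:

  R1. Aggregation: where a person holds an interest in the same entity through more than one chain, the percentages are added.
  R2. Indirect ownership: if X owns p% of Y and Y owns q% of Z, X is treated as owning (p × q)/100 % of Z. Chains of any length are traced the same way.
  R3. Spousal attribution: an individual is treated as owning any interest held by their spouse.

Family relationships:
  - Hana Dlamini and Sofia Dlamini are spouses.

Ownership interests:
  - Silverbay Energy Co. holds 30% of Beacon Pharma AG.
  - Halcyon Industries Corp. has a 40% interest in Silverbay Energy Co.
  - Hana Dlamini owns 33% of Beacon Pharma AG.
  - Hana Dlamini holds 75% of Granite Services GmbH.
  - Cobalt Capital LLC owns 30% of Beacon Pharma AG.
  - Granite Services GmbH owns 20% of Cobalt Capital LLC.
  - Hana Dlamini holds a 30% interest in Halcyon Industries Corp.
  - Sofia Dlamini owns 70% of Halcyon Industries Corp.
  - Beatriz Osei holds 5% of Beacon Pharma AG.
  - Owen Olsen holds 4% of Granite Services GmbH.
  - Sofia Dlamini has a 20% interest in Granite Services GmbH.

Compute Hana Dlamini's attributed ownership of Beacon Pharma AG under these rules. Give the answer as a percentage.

By spousal attribution (R3), Hana Dlamini is treated as also owning Sofia Dlamini's interest in Halcyon Industries Corp, giving 30% + 70% = 100%.
By spousal attribution (R3), Hana Dlamini is treated as also owning Sofia Dlamini's interest in Granite Services GmbH, giving 75% + 20% = 95%.
Chain via Halcyon Industries Corp. → Silverbay Energy Co. (R2): 100% × 40% × 30% = 12% of Beacon Pharma AG.
Chain via Granite Services GmbH → Cobalt Capital LLC (R2): 95% × 20% × 30% = 5.7% of Beacon Pharma AG.
Direct interest in Beacon Pharma AG: 33%.
Aggregating (R1): 12% + 5.7% + 33% = 50.7%.

50.7%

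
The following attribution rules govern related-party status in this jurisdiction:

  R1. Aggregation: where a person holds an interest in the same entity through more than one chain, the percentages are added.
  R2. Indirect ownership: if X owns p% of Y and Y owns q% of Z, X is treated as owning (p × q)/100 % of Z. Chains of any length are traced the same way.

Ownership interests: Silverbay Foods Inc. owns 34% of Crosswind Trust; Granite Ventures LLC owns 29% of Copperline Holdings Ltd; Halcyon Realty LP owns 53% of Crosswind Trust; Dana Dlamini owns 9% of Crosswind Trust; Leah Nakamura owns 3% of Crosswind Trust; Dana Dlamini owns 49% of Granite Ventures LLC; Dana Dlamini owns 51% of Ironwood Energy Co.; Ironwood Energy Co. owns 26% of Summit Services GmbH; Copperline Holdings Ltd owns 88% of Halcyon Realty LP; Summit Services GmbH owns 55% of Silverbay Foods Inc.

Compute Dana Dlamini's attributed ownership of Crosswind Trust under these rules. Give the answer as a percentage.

Chain via Granite Ventures LLC → Copperline Holdings Ltd → Halcyon Realty LP (R2): 49% × 29% × 88% × 53% = 6.627544% of Crosswind Trust.
Chain via Ironwood Energy Co. → Summit Services GmbH → Silverbay Foods Inc. (R2): 51% × 26% × 55% × 34% = 2.47962% of Crosswind Trust.
Direct interest in Crosswind Trust: 9%.
Aggregating (R1): 6.627544% + 2.47962% + 9% = 18.107164%.

18.107164%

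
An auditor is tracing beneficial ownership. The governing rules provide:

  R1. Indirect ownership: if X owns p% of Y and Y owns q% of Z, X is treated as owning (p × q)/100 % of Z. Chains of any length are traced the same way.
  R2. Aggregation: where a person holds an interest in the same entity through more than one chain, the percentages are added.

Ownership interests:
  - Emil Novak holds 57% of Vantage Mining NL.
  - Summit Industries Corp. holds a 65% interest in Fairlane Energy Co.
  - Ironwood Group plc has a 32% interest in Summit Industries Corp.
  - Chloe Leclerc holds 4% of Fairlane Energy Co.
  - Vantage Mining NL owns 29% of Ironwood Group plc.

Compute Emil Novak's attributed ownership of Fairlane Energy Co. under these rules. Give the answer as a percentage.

Chain via Vantage Mining NL → Ironwood Group plc → Summit Industries Corp. (R1): 57% × 29% × 32% × 65% = 3.43824% of Fairlane Energy Co.

3.43824%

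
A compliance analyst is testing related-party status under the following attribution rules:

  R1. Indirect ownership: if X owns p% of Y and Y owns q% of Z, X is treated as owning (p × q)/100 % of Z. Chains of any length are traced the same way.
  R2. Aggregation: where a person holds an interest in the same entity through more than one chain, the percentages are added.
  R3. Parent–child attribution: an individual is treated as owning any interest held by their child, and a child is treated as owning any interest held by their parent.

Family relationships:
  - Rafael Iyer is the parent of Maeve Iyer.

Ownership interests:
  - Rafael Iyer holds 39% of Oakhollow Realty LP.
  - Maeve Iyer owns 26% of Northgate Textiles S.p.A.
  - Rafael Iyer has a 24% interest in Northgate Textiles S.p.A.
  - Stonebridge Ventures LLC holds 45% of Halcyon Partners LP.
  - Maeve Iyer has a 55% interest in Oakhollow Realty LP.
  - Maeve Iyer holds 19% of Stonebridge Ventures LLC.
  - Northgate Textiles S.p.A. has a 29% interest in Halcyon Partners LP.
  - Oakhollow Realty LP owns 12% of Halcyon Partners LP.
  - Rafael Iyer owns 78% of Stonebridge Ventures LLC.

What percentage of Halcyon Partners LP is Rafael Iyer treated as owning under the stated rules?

69.43%

By parent–child attribution (R3), Rafael Iyer is treated as also owning Maeve Iyer's interest in Northgate Textiles S.p.A, giving 24% + 26% = 50%.
By parent–child attribution (R3), Rafael Iyer is treated as also owning Maeve Iyer's interest in Oakhollow Realty LP, giving 39% + 55% = 94%.
By parent–child attribution (R3), Rafael Iyer is treated as also owning Maeve Iyer's interest in Stonebridge Ventures LLC, giving 78% + 19% = 97%.
Chain via Northgate Textiles S.p.A. (R1): 50% × 29% = 14.5% of Halcyon Partners LP.
Chain via Oakhollow Realty LP (R1): 94% × 12% = 11.28% of Halcyon Partners LP.
Chain via Stonebridge Ventures LLC (R1): 97% × 45% = 43.65% of Halcyon Partners LP.
Aggregating (R2): 14.5% + 11.28% + 43.65% = 69.43%.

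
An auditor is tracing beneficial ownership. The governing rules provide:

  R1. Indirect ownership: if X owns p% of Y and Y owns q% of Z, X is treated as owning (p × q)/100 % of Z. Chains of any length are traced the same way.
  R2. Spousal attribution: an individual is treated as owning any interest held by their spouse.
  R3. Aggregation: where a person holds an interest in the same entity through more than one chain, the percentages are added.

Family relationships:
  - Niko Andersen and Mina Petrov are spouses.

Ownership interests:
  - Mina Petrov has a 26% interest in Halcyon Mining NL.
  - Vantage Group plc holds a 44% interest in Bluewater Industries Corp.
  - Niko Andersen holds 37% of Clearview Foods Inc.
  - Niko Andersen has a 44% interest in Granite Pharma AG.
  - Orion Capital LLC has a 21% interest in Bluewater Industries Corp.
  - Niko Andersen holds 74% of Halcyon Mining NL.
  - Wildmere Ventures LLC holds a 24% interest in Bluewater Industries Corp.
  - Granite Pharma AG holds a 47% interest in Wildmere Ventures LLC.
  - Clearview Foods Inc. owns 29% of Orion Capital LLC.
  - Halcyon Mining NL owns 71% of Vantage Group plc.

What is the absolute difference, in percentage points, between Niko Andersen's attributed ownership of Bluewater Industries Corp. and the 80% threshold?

By spousal attribution (R2), Niko Andersen is treated as also owning Mina Petrov's interest in Halcyon Mining NL, giving 74% + 26% = 100%.
Chain via Granite Pharma AG → Wildmere Ventures LLC (R1): 44% × 47% × 24% = 4.9632% of Bluewater Industries Corp.
Chain via Clearview Foods Inc. → Orion Capital LLC (R1): 37% × 29% × 21% = 2.2533% of Bluewater Industries Corp.
Chain via Halcyon Mining NL → Vantage Group plc (R1): 100% × 71% × 44% = 31.24% of Bluewater Industries Corp.
Aggregating (R3): 4.9632% + 2.2533% + 31.24% = 38.4565%.
38.4565% falls short of the 80% threshold by 41.5435 percentage points.

41.5435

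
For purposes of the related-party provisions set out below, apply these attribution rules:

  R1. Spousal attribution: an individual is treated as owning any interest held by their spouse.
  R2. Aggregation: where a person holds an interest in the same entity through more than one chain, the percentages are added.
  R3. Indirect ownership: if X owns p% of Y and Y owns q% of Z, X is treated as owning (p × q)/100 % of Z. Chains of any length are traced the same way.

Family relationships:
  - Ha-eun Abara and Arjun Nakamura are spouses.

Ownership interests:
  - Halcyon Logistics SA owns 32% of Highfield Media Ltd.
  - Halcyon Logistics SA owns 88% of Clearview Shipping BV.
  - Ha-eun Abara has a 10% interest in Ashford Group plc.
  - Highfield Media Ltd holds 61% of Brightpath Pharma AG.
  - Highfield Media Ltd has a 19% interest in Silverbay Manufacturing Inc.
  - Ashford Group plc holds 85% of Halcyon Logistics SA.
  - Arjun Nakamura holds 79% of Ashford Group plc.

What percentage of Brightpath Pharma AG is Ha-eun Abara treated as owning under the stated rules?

14.76688%

By spousal attribution (R1), Ha-eun Abara is treated as also owning Arjun Nakamura's interest in Ashford Group plc, giving 10% + 79% = 89%.
Chain via Ashford Group plc → Halcyon Logistics SA → Highfield Media Ltd (R3): 89% × 85% × 32% × 61% = 14.76688% of Brightpath Pharma AG.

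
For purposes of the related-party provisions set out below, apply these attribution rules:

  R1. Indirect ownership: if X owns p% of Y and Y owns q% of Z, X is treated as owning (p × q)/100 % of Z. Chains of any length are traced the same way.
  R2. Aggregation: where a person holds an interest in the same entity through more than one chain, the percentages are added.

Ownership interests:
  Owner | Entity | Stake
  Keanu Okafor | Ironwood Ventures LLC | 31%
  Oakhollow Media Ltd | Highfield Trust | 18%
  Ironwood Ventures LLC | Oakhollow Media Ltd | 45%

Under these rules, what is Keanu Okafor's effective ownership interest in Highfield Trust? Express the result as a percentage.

Chain via Ironwood Ventures LLC → Oakhollow Media Ltd (R1): 31% × 45% × 18% = 2.511% of Highfield Trust.

2.511%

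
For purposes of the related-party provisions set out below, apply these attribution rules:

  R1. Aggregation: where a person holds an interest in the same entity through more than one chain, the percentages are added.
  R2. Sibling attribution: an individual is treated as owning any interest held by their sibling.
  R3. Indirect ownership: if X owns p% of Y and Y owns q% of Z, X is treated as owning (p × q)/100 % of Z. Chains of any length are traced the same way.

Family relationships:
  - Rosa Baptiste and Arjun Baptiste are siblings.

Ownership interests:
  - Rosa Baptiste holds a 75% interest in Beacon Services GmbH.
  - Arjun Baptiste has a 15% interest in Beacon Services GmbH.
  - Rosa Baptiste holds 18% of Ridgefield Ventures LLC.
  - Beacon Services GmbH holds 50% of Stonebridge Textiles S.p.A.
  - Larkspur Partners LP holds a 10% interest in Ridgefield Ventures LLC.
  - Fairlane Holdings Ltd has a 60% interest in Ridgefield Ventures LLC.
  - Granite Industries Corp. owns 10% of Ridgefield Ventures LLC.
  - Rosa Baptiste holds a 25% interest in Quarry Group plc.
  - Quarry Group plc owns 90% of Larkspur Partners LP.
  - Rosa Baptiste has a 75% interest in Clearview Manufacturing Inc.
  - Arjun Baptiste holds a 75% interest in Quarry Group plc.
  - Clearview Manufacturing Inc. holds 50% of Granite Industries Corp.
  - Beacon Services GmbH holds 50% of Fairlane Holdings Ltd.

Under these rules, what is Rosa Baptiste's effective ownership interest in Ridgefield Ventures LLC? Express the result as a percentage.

57.75%

By sibling attribution (R2), Rosa Baptiste is treated as also owning Arjun Baptiste's interest in Beacon Services GmbH, giving 75% + 15% = 90%.
By sibling attribution (R2), Rosa Baptiste is treated as also owning Arjun Baptiste's interest in Quarry Group plc, giving 25% + 75% = 100%.
Chain via Beacon Services GmbH → Fairlane Holdings Ltd (R3): 90% × 50% × 60% = 27% of Ridgefield Ventures LLC.
Chain via Clearview Manufacturing Inc. → Granite Industries Corp. (R3): 75% × 50% × 10% = 3.75% of Ridgefield Ventures LLC.
Chain via Quarry Group plc → Larkspur Partners LP (R3): 100% × 90% × 10% = 9% of Ridgefield Ventures LLC.
Direct interest in Ridgefield Ventures LLC: 18%.
Aggregating (R1): 27% + 3.75% + 9% + 18% = 57.75%.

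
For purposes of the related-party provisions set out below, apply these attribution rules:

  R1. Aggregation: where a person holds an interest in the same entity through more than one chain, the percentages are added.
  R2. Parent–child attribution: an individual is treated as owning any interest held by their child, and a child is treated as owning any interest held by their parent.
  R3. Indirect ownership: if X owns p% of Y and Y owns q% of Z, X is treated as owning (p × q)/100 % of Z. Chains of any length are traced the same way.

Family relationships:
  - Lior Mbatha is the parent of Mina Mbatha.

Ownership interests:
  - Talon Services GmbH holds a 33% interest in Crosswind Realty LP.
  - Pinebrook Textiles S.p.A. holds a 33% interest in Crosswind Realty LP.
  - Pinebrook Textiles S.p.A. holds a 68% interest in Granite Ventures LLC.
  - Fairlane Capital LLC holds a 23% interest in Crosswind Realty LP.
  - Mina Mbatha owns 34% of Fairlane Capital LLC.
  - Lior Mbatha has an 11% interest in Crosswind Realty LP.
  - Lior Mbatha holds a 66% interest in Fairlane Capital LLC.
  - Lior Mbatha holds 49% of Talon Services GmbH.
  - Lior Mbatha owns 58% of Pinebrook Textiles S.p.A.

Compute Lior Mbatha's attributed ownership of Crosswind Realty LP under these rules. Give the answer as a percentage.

By parent–child attribution (R2), Lior Mbatha is treated as also owning Mina Mbatha's interest in Fairlane Capital LLC, giving 66% + 34% = 100%.
Chain via Talon Services GmbH (R3): 49% × 33% = 16.17% of Crosswind Realty LP.
Chain via Fairlane Capital LLC (R3): 100% × 23% = 23% of Crosswind Realty LP.
Chain via Pinebrook Textiles S.p.A. (R3): 58% × 33% = 19.14% of Crosswind Realty LP.
Direct interest in Crosswind Realty LP: 11%.
Aggregating (R1): 16.17% + 23% + 19.14% + 11% = 69.31%.

69.31%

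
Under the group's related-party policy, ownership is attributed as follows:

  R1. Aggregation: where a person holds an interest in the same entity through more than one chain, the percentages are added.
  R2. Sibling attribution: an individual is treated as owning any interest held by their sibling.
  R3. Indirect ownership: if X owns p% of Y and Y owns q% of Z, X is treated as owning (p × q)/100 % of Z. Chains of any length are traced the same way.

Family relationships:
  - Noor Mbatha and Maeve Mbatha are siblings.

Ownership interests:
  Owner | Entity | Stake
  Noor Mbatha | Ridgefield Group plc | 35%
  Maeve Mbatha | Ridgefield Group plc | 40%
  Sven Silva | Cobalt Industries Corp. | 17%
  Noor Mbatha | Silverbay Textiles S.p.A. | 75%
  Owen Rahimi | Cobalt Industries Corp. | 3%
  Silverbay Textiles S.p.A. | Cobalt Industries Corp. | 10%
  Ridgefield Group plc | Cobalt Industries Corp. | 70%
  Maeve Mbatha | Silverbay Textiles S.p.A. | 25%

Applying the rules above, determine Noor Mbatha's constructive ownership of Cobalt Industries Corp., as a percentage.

By sibling attribution (R2), Noor Mbatha is treated as also owning Maeve Mbatha's interest in Silverbay Textiles S.p.A, giving 75% + 25% = 100%.
By sibling attribution (R2), Noor Mbatha is treated as also owning Maeve Mbatha's interest in Ridgefield Group plc, giving 35% + 40% = 75%.
Chain via Silverbay Textiles S.p.A. (R3): 100% × 10% = 10% of Cobalt Industries Corp.
Chain via Ridgefield Group plc (R3): 75% × 70% = 52.5% of Cobalt Industries Corp.
Aggregating (R1): 10% + 52.5% = 62.5%.

62.5%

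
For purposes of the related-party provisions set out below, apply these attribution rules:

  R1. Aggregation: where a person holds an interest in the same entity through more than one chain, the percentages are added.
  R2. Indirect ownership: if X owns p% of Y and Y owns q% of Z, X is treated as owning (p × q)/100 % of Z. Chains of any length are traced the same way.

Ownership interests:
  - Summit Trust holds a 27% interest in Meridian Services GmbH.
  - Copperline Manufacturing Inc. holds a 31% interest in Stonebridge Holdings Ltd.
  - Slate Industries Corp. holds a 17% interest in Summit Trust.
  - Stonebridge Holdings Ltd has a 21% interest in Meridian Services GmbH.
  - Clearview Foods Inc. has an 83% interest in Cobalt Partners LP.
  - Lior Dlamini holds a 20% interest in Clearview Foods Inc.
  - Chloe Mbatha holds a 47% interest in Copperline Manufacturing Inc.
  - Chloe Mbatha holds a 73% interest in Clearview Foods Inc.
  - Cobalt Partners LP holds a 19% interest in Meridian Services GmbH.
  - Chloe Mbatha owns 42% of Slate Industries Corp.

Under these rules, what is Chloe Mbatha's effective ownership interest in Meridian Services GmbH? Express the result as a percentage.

16.4996%

Chain via Copperline Manufacturing Inc. → Stonebridge Holdings Ltd (R2): 47% × 31% × 21% = 3.0597% of Meridian Services GmbH.
Chain via Slate Industries Corp. → Summit Trust (R2): 42% × 17% × 27% = 1.9278% of Meridian Services GmbH.
Chain via Clearview Foods Inc. → Cobalt Partners LP (R2): 73% × 83% × 19% = 11.5121% of Meridian Services GmbH.
Aggregating (R1): 3.0597% + 1.9278% + 11.5121% = 16.4996%.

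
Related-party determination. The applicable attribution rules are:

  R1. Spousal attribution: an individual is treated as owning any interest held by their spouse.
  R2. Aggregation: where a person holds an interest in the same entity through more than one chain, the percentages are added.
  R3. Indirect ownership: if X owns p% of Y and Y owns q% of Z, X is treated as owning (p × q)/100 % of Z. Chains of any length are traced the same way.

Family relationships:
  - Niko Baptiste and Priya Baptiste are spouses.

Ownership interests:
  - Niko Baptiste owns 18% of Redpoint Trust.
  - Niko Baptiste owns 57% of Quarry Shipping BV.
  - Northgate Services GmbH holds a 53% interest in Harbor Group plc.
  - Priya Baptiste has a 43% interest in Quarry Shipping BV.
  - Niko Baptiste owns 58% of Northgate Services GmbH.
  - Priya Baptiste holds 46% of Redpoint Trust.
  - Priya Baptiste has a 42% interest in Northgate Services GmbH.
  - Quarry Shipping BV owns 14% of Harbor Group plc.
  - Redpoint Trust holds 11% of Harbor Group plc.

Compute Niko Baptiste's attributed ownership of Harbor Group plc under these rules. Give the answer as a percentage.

74.04%

By spousal attribution (R1), Niko Baptiste is treated as also owning Priya Baptiste's interest in Quarry Shipping BV, giving 57% + 43% = 100%.
By spousal attribution (R1), Niko Baptiste is treated as also owning Priya Baptiste's interest in Northgate Services GmbH, giving 58% + 42% = 100%.
By spousal attribution (R1), Niko Baptiste is treated as also owning Priya Baptiste's interest in Redpoint Trust, giving 18% + 46% = 64%.
Chain via Quarry Shipping BV (R3): 100% × 14% = 14% of Harbor Group plc.
Chain via Northgate Services GmbH (R3): 100% × 53% = 53% of Harbor Group plc.
Chain via Redpoint Trust (R3): 64% × 11% = 7.04% of Harbor Group plc.
Aggregating (R2): 14% + 53% + 7.04% = 74.04%.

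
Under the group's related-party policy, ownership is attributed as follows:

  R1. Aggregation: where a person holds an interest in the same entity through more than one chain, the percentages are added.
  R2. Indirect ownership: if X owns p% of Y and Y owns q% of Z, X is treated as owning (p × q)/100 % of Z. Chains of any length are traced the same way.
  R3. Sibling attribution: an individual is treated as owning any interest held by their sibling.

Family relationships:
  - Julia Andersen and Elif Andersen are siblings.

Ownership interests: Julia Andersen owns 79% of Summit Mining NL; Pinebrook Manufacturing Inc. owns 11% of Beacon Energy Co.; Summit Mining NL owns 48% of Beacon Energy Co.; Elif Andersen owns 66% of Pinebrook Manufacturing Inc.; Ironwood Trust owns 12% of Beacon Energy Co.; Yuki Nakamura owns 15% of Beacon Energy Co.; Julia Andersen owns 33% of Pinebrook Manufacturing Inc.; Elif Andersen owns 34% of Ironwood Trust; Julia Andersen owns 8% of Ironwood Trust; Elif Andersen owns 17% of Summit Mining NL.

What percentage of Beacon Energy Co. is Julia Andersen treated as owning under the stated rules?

By sibling attribution (R3), Julia Andersen is treated as also owning Elif Andersen's interest in Pinebrook Manufacturing Inc, giving 33% + 66% = 99%.
By sibling attribution (R3), Julia Andersen is treated as also owning Elif Andersen's interest in Summit Mining NL, giving 79% + 17% = 96%.
By sibling attribution (R3), Julia Andersen is treated as also owning Elif Andersen's interest in Ironwood Trust, giving 8% + 34% = 42%.
Chain via Pinebrook Manufacturing Inc. (R2): 99% × 11% = 10.89% of Beacon Energy Co.
Chain via Summit Mining NL (R2): 96% × 48% = 46.08% of Beacon Energy Co.
Chain via Ironwood Trust (R2): 42% × 12% = 5.04% of Beacon Energy Co.
Aggregating (R1): 10.89% + 46.08% + 5.04% = 62.01%.

62.01%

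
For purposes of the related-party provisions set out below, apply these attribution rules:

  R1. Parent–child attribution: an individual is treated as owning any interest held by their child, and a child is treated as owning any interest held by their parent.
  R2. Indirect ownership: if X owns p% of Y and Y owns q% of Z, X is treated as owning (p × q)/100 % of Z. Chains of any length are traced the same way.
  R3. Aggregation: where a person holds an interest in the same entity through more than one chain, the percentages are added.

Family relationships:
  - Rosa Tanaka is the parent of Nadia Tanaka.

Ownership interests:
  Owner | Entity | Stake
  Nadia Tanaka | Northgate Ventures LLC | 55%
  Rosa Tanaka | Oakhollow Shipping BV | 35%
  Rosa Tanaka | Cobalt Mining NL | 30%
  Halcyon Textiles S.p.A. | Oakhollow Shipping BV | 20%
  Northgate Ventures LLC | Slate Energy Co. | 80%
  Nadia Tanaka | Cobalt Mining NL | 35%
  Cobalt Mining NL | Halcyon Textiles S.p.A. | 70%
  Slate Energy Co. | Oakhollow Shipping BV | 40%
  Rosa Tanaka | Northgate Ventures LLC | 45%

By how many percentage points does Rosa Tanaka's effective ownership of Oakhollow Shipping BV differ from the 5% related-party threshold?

By parent–child attribution (R1), Rosa Tanaka is treated as also owning Nadia Tanaka's interest in Cobalt Mining NL, giving 30% + 35% = 65%.
By parent–child attribution (R1), Rosa Tanaka is treated as also owning Nadia Tanaka's interest in Northgate Ventures LLC, giving 45% + 55% = 100%.
Chain via Cobalt Mining NL → Halcyon Textiles S.p.A. (R2): 65% × 70% × 20% = 9.1% of Oakhollow Shipping BV.
Chain via Northgate Ventures LLC → Slate Energy Co. (R2): 100% × 80% × 40% = 32% of Oakhollow Shipping BV.
Direct interest in Oakhollow Shipping BV: 35%.
Aggregating (R3): 9.1% + 32% + 35% = 76.1%.
76.1% exceeds the 5% threshold by 71.1 percentage points.

71.1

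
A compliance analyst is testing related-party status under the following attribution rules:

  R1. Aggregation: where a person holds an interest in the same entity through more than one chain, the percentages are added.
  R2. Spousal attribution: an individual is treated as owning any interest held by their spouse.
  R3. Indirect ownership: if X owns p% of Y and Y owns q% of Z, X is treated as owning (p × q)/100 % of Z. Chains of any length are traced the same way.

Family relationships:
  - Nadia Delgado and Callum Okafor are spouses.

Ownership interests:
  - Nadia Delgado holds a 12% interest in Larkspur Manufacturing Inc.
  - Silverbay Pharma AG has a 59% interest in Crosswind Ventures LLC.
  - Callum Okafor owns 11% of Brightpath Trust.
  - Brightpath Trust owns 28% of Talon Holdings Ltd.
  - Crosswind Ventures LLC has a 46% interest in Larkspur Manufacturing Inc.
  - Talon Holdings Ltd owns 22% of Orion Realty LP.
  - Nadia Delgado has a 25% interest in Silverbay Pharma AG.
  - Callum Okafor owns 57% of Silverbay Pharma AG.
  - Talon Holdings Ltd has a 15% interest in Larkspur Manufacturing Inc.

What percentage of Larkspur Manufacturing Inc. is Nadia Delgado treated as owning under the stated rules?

34.7168%

By spousal attribution (R2), Nadia Delgado is treated as also owning Callum Okafor's interest in Silverbay Pharma AG, giving 25% + 57% = 82%.
By spousal attribution (R2), Nadia Delgado is treated as owning Callum Okafor's 11% interest in Brightpath Trust.
Chain via Silverbay Pharma AG → Crosswind Ventures LLC (R3): 82% × 59% × 46% = 22.2548% of Larkspur Manufacturing Inc.
Direct interest in Larkspur Manufacturing Inc: 12%.
Chain via Brightpath Trust → Talon Holdings Ltd (R3): 11% × 28% × 15% = 0.462% of Larkspur Manufacturing Inc.
Aggregating (R1): 22.2548% + 12% + 0.462% = 34.7168%.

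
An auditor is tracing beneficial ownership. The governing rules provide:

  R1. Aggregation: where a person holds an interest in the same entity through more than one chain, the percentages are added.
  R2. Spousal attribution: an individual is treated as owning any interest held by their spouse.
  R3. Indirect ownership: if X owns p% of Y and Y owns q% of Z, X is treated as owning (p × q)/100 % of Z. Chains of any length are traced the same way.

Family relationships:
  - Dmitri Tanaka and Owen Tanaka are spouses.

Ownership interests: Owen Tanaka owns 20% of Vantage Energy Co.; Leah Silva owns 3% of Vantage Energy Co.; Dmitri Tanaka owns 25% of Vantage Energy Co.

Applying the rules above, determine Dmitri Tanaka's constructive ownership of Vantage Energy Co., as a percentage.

By spousal attribution (R2), Dmitri Tanaka is treated as also owning Owen Tanaka's interest in Vantage Energy Co, giving 25% + 20% = 45%.
Direct interest in Vantage Energy Co: 45%.

45%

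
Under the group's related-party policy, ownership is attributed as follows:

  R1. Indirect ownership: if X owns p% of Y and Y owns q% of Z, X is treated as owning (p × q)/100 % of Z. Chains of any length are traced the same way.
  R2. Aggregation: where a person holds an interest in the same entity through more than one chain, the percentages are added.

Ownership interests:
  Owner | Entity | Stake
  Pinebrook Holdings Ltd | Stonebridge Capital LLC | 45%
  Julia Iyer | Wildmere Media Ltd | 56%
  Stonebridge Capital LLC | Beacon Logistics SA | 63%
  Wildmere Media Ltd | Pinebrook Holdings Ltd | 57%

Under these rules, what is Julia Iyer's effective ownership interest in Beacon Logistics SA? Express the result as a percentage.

9.04932%

Chain via Wildmere Media Ltd → Pinebrook Holdings Ltd → Stonebridge Capital LLC (R1): 56% × 57% × 45% × 63% = 9.04932% of Beacon Logistics SA.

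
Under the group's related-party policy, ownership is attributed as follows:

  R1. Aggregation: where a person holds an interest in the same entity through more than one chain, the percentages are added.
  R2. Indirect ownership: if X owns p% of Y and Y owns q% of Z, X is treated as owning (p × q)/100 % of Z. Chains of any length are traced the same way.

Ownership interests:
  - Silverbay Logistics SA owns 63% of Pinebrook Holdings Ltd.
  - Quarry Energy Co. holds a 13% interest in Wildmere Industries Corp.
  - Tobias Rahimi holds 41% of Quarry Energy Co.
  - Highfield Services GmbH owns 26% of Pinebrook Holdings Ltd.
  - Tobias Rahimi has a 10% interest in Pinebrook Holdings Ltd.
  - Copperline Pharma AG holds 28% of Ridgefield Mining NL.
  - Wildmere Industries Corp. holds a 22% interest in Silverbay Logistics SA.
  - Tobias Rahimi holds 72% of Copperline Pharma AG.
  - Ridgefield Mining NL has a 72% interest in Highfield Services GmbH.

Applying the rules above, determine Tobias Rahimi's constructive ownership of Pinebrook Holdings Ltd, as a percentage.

Chain via Quarry Energy Co. → Wildmere Industries Corp. → Silverbay Logistics SA (R2): 41% × 13% × 22% × 63% = 0.738738% of Pinebrook Holdings Ltd.
Chain via Copperline Pharma AG → Ridgefield Mining NL → Highfield Services GmbH (R2): 72% × 28% × 72% × 26% = 3.773952% of Pinebrook Holdings Ltd.
Direct interest in Pinebrook Holdings Ltd: 10%.
Aggregating (R1): 0.738738% + 3.773952% + 10% = 14.51269%.

14.51269%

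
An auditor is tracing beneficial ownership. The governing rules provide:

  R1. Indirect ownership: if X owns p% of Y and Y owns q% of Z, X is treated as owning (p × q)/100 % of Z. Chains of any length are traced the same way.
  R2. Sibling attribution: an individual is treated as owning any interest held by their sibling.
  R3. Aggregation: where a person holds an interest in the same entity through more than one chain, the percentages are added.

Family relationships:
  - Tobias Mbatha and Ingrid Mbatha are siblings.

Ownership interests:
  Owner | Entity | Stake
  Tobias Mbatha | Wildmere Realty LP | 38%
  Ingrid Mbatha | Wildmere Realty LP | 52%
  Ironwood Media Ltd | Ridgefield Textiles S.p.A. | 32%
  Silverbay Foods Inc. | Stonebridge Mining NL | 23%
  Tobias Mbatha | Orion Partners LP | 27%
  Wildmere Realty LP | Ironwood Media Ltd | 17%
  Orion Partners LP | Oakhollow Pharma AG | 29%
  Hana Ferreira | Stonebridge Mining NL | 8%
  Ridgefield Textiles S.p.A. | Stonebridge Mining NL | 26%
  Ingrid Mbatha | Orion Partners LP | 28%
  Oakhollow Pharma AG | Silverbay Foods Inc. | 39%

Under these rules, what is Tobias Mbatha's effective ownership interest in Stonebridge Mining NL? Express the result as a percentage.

By sibling attribution (R2), Tobias Mbatha is treated as also owning Ingrid Mbatha's interest in Wildmere Realty LP, giving 38% + 52% = 90%.
By sibling attribution (R2), Tobias Mbatha is treated as also owning Ingrid Mbatha's interest in Orion Partners LP, giving 27% + 28% = 55%.
Chain via Wildmere Realty LP → Ironwood Media Ltd → Ridgefield Textiles S.p.A. (R1): 90% × 17% × 32% × 26% = 1.27296% of Stonebridge Mining NL.
Chain via Orion Partners LP → Oakhollow Pharma AG → Silverbay Foods Inc. (R1): 55% × 29% × 39% × 23% = 1.430715% of Stonebridge Mining NL.
Aggregating (R3): 1.27296% + 1.430715% = 2.703675%.

2.703675%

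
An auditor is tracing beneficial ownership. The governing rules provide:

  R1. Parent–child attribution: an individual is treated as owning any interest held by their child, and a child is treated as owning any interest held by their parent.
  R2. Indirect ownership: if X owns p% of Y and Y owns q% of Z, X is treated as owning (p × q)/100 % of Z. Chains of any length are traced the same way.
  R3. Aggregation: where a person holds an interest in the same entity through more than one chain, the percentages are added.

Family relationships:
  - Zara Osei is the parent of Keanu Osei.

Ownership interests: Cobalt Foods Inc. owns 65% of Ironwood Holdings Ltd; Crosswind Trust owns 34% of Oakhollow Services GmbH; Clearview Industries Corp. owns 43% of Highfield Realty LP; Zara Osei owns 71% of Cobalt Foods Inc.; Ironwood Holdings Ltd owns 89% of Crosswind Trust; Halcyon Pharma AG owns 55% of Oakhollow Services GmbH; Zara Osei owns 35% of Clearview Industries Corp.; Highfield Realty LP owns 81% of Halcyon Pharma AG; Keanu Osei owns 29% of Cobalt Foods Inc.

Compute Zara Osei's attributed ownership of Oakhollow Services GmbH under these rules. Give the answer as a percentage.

By parent–child attribution (R1), Zara Osei is treated as also owning Keanu Osei's interest in Cobalt Foods Inc, giving 71% + 29% = 100%.
Chain via Clearview Industries Corp. → Highfield Realty LP → Halcyon Pharma AG (R2): 35% × 43% × 81% × 55% = 6.704775% of Oakhollow Services GmbH.
Chain via Cobalt Foods Inc. → Ironwood Holdings Ltd → Crosswind Trust (R2): 100% × 65% × 89% × 34% = 19.669% of Oakhollow Services GmbH.
Aggregating (R3): 6.704775% + 19.669% = 26.373775%.

26.373775%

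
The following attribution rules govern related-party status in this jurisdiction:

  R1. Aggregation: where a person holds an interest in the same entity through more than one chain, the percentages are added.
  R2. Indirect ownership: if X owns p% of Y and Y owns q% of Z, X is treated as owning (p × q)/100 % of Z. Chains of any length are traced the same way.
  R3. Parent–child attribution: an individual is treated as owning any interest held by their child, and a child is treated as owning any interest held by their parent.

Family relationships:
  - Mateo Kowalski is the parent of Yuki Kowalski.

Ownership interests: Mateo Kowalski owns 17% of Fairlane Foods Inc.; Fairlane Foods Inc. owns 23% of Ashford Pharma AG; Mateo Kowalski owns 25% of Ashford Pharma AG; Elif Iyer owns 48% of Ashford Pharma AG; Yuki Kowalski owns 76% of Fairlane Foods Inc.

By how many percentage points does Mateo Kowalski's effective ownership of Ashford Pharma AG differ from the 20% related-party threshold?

26.39

By parent–child attribution (R3), Mateo Kowalski is treated as also owning Yuki Kowalski's interest in Fairlane Foods Inc, giving 17% + 76% = 93%.
Chain via Fairlane Foods Inc. (R2): 93% × 23% = 21.39% of Ashford Pharma AG.
Direct interest in Ashford Pharma AG: 25%.
Aggregating (R1): 21.39% + 25% = 46.39%.
46.39% exceeds the 20% threshold by 26.39 percentage points.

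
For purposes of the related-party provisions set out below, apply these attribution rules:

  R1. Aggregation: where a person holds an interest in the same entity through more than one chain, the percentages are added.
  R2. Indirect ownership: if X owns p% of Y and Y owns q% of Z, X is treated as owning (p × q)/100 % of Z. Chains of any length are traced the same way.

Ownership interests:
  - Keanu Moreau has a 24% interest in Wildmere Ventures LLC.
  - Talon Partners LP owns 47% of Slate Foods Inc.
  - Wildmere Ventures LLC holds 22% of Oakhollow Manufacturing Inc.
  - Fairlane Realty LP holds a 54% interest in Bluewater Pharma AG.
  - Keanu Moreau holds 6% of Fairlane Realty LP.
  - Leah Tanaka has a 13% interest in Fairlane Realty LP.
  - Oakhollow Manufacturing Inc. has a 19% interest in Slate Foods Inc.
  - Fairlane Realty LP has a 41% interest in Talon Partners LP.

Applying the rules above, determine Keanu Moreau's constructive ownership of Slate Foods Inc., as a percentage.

2.1594%

Chain via Fairlane Realty LP → Talon Partners LP (R2): 6% × 41% × 47% = 1.1562% of Slate Foods Inc.
Chain via Wildmere Ventures LLC → Oakhollow Manufacturing Inc. (R2): 24% × 22% × 19% = 1.0032% of Slate Foods Inc.
Aggregating (R1): 1.1562% + 1.0032% = 2.1594%.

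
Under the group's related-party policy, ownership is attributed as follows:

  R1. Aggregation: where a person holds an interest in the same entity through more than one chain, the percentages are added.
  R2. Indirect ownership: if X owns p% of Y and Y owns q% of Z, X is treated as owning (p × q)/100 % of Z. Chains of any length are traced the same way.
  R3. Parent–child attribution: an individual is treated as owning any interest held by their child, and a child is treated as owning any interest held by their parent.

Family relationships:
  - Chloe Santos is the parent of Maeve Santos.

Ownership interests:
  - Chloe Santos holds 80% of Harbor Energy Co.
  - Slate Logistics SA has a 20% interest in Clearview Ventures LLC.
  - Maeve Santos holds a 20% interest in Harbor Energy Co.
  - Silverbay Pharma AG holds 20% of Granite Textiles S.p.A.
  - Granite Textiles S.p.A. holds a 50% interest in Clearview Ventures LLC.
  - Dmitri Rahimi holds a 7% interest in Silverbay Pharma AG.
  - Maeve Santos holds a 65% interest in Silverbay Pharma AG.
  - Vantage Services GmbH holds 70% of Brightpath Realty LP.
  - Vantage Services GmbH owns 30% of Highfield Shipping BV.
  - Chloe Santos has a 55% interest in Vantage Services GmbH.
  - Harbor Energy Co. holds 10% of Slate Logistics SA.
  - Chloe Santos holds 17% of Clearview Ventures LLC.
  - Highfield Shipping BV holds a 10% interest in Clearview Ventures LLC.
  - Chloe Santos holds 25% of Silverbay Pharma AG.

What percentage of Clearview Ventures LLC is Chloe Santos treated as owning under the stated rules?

By parent–child attribution (R3), Chloe Santos is treated as also owning Maeve Santos's interest in Silverbay Pharma AG, giving 25% + 65% = 90%.
By parent–child attribution (R3), Chloe Santos is treated as also owning Maeve Santos's interest in Harbor Energy Co, giving 80% + 20% = 100%.
Chain via Silverbay Pharma AG → Granite Textiles S.p.A. (R2): 90% × 20% × 50% = 9% of Clearview Ventures LLC.
Chain via Harbor Energy Co. → Slate Logistics SA (R2): 100% × 10% × 20% = 2% of Clearview Ventures LLC.
Chain via Vantage Services GmbH → Highfield Shipping BV (R2): 55% × 30% × 10% = 1.65% of Clearview Ventures LLC.
Direct interest in Clearview Ventures LLC: 17%.
Aggregating (R1): 9% + 2% + 1.65% + 17% = 29.65%.

29.65%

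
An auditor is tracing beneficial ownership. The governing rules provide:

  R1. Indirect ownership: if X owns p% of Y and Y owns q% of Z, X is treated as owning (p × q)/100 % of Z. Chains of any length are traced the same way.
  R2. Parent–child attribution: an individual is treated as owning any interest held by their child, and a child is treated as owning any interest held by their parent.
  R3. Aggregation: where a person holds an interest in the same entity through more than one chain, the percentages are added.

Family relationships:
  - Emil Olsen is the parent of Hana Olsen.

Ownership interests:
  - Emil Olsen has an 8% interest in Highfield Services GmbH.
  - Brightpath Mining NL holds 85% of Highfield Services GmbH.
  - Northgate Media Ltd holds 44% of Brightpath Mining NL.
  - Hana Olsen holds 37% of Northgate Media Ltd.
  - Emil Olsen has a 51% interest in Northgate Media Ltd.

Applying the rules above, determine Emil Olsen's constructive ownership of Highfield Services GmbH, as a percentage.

By parent–child attribution (R2), Emil Olsen is treated as also owning Hana Olsen's interest in Northgate Media Ltd, giving 51% + 37% = 88%.
Chain via Northgate Media Ltd → Brightpath Mining NL (R1): 88% × 44% × 85% = 32.912% of Highfield Services GmbH.
Direct interest in Highfield Services GmbH: 8%.
Aggregating (R3): 32.912% + 8% = 40.912%.

40.912%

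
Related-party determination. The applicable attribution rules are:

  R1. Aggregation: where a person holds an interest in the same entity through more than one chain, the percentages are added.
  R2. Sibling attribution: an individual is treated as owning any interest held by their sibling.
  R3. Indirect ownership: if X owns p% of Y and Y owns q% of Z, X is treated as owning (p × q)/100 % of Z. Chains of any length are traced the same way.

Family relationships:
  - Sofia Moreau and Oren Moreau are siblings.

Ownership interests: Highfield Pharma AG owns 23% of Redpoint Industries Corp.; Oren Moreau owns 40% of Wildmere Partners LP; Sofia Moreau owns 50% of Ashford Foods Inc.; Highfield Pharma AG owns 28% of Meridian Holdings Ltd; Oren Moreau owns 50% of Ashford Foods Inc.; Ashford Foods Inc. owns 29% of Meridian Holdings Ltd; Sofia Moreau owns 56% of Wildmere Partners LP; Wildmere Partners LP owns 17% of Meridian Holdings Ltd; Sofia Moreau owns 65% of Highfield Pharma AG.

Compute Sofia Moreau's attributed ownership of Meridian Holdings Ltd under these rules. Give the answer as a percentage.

By sibling attribution (R2), Sofia Moreau is treated as also owning Oren Moreau's interest in Wildmere Partners LP, giving 56% + 40% = 96%.
By sibling attribution (R2), Sofia Moreau is treated as also owning Oren Moreau's interest in Ashford Foods Inc, giving 50% + 50% = 100%.
Chain via Wildmere Partners LP (R3): 96% × 17% = 16.32% of Meridian Holdings Ltd.
Chain via Highfield Pharma AG (R3): 65% × 28% = 18.2% of Meridian Holdings Ltd.
Chain via Ashford Foods Inc. (R3): 100% × 29% = 29% of Meridian Holdings Ltd.
Aggregating (R1): 16.32% + 18.2% + 29% = 63.52%.

63.52%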